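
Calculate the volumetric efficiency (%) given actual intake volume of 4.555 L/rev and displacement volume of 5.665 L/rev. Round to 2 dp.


eta_v = (V_actual / V_disp) * 100
Ratio = 4.555 / 5.665 = 0.8041
eta_v = 0.8041 * 100 = 80.41%


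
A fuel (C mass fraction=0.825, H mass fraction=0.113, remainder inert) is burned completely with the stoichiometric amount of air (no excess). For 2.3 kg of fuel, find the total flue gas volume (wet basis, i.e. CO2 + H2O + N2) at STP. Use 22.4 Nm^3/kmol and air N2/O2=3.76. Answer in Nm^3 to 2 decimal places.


Per kg fuel: CO2 = (C/12 kmol)*22.4 = (0.825/12)*22.4 = 1.54000 Nm^3
Per kg fuel: H2O = (H/2 kmol)*22.4 = (0.113/2)*22.4 = 1.26560 Nm^3
O2 needed per kg fuel = C/12 + H/4 = 0.825/12 + 0.113/4 = 0.09700000 kmol
Per kg fuel: N2 = O2*3.76*22.4 = 0.09700000*3.76*22.4 = 8.16973 Nm^3
Total per kg = 1.54000 + 1.26560 + 8.16973 = 10.97533 Nm^3
Total = 10.97533 * 2.3 = 25.24 Nm^3


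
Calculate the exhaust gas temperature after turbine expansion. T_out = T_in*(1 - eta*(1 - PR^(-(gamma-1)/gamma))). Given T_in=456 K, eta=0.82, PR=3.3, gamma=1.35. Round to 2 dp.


T_out = T_in * (1 - eta * (1 - PR^(-(gamma-1)/gamma)))
Exponent = -(1.35-1)/1.35 = -0.25925926
PR^exp = 3.3^(-0.25925926) = 0.73378775
Factor = 1 - 0.82*(1 - 0.73378775) = 0.78170596
T_out = 456 * 0.78170596 = 356.46 K


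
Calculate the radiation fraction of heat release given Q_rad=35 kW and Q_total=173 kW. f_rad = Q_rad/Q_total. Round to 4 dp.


f_rad = Q_rad / Q_total
f_rad = 35 / 173 = 0.2023


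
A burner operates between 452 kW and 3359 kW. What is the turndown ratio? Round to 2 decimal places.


TDR = Q_max / Q_min
TDR = 3359 / 452 = 7.43


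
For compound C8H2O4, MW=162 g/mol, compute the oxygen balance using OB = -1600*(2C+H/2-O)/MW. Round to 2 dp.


OB = -1600 * (2C + H/2 - O) / MW
Inner = 2*8 + 2/2 - 4 = 13.00
OB = -1600 * 13.00 / 162 = -128.40%


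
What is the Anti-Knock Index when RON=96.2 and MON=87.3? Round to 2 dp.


AKI = (RON + MON) / 2
AKI = (96.2 + 87.3) / 2
AKI = 183.5 / 2 = 91.75


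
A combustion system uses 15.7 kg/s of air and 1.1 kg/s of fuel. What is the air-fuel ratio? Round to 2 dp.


AFR = m_air / m_fuel
AFR = 15.7 / 1.1 = 14.27


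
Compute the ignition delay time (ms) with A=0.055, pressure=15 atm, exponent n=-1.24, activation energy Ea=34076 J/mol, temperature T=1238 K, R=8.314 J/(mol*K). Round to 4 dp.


tau = A * P^n * exp(Ea/(R*T))
P^n = 15^(-1.24) = 0.03480542
Ea/(R*T) = 34076/(8.314*1238) = 3.310686
exp(Ea/(R*T)) = 27.403908
tau = 0.055 * 0.03480542 * 27.403908 = 0.0525 ms


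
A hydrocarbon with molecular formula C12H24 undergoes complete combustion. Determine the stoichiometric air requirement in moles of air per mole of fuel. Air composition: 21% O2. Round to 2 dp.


Balanced combustion: C12H24 + 18 O2 -> 12 CO2 + 12 H2O
O2 needed = C + H/4 = 12 + 24/4 = 18.00 moles
Air moles = O2 / 0.21 = 18.00 / 0.21 = 85.71 moles air


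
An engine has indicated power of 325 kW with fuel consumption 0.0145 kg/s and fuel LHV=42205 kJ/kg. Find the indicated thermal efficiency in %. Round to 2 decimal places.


eta_ith = (IP / (mf * LHV)) * 100
Denominator = 0.0145 * 42205 = 611.9725 kW
eta_ith = (325 / 611.9725) * 100 = 53.11%


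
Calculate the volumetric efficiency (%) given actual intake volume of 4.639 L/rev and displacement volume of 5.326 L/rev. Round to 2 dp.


eta_v = (V_actual / V_disp) * 100
Ratio = 4.639 / 5.326 = 0.8710
eta_v = 0.8710 * 100 = 87.10%


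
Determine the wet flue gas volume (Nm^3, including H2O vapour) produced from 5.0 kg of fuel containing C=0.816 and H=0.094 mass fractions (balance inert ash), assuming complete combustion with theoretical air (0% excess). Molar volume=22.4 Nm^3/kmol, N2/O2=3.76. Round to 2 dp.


Per kg fuel: CO2 = (C/12 kmol)*22.4 = (0.816/12)*22.4 = 1.52320 Nm^3
Per kg fuel: H2O = (H/2 kmol)*22.4 = (0.094/2)*22.4 = 1.05280 Nm^3
O2 needed per kg fuel = C/12 + H/4 = 0.816/12 + 0.094/4 = 0.09150000 kmol
Per kg fuel: N2 = O2*3.76*22.4 = 0.09150000*3.76*22.4 = 7.70650 Nm^3
Total per kg = 1.52320 + 1.05280 + 7.70650 = 10.28250 Nm^3
Total = 10.28250 * 5.0 = 51.41 Nm^3


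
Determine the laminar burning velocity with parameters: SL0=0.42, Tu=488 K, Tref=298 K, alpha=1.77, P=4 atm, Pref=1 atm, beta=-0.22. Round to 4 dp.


SL = SL0 * (Tu/Tref)^alpha * (P/Pref)^beta
T ratio = 488/298 = 1.63758389
(T ratio)^alpha = 1.63758389^1.77 = 2.394089
(P/Pref)^beta = 4^(-0.22) = 0.737135
SL = 0.42 * 2.394089 * 0.737135 = 0.7412 m/s


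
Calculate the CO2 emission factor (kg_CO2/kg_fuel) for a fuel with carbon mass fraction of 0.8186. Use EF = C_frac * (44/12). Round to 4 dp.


EF = C_frac * (M_CO2 / M_C)
EF = 0.8186 * (44/12)
EF = 0.8186 * 3.666667 = 3.0015 kg_CO2/kg_fuel


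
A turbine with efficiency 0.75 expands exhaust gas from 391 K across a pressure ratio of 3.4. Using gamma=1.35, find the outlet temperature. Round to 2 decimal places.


T_out = T_in * (1 - eta * (1 - PR^(-(gamma-1)/gamma)))
Exponent = -(1.35-1)/1.35 = -0.25925926
PR^exp = 3.4^(-0.25925926) = 0.72813041
Factor = 1 - 0.75*(1 - 0.72813041) = 0.79609781
T_out = 391 * 0.79609781 = 311.27 K


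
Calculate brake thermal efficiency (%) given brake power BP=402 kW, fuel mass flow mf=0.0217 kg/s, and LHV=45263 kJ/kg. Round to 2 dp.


eta_BTE = (BP / (mf * LHV)) * 100
Denominator = 0.0217 * 45263 = 982.2071 kW
eta_BTE = (402 / 982.2071) * 100 = 40.93%


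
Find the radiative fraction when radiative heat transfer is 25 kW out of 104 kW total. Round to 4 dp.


f_rad = Q_rad / Q_total
f_rad = 25 / 104 = 0.2404


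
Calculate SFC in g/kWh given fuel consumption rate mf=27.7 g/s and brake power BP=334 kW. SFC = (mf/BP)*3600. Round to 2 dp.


SFC = (mf / BP) * 3600
Rate = 27.7 / 334 = 0.082934 g/(s*kW)
SFC = 0.082934 * 3600 = 298.56 g/kWh


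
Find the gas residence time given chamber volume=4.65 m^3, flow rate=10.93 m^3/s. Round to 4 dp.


tau = V / Q_flow
tau = 4.65 / 10.93 = 0.4254 s


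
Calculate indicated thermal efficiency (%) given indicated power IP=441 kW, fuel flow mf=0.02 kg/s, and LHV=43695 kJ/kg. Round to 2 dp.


eta_ith = (IP / (mf * LHV)) * 100
Denominator = 0.02 * 43695 = 873.9000 kW
eta_ith = (441 / 873.9000) * 100 = 50.46%


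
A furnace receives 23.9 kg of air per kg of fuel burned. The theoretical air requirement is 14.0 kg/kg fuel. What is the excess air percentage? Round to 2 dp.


Excess air = actual - stoichiometric = 23.9 - 14.0 = 9.90 kg/kg fuel
Excess air % = (excess / stoich) * 100 = (9.90 / 14.0) * 100 = 70.71%


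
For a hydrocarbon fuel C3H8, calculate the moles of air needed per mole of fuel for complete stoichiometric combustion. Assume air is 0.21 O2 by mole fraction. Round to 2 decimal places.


Balanced combustion: C3H8 + 5 O2 -> 3 CO2 + 4 H2O
O2 needed = C + H/4 = 3 + 8/4 = 5.00 moles
Air moles = O2 / 0.21 = 5.00 / 0.21 = 23.81 moles air


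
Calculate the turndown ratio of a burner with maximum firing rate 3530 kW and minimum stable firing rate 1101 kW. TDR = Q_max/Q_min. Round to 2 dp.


TDR = Q_max / Q_min
TDR = 3530 / 1101 = 3.21


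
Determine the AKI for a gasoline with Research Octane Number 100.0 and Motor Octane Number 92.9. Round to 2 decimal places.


AKI = (RON + MON) / 2
AKI = (100.0 + 92.9) / 2
AKI = 192.9 / 2 = 96.45


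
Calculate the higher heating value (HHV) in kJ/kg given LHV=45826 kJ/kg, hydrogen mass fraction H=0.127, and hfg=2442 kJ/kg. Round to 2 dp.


HHV = LHV + hfg * 9 * H
Water addition = 2442 * 9 * 0.127 = 2791.206 kJ/kg
HHV = 45826 + 2791.206 = 48617.21 kJ/kg


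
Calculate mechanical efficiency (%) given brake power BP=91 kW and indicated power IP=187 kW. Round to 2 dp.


eta_mech = (BP / IP) * 100
Ratio = 91 / 187 = 0.4866
eta_mech = 0.4866 * 100 = 48.66%


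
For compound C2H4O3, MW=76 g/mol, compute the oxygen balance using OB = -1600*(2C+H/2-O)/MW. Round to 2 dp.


OB = -1600 * (2C + H/2 - O) / MW
Inner = 2*2 + 4/2 - 3 = 3.00
OB = -1600 * 3.00 / 76 = -63.16%


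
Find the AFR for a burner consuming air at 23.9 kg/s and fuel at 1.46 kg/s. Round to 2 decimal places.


AFR = m_air / m_fuel
AFR = 23.9 / 1.46 = 16.37


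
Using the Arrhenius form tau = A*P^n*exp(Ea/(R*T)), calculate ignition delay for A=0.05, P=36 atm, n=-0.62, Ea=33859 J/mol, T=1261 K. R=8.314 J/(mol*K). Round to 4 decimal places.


tau = A * P^n * exp(Ea/(R*T))
P^n = 36^(-0.62) = 0.10841577
Ea/(R*T) = 33859/(8.314*1261) = 3.229602
exp(Ea/(R*T)) = 25.269601
tau = 0.05 * 0.10841577 * 25.269601 = 0.1370 ms


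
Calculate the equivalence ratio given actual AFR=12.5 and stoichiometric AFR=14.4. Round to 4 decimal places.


phi = AFR_stoich / AFR_actual
phi = 14.4 / 12.5 = 1.1520


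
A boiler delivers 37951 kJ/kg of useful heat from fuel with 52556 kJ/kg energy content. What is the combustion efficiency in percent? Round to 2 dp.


Efficiency = (Q_useful / Q_fuel) * 100
Efficiency = (37951 / 52556) * 100
Efficiency = 0.7221 * 100 = 72.21%


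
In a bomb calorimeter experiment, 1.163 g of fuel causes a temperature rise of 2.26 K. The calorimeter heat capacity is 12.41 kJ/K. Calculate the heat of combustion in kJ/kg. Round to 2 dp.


Hc = C_cal * delta_T / m_fuel
Q_released = 12.41 * 2.26 = 28.0466 kJ
m_fuel = 1.163 g = 1.163/1000 kg = 0.001163 kg
Hc = 28.0466 / 0.001163 = 24115.74 kJ/kg


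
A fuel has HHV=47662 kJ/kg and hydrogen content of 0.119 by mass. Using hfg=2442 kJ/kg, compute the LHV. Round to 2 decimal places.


LHV = HHV - hfg * 9 * H
Water correction = 2442 * 9 * 0.119 = 2615.382 kJ/kg
LHV = 47662 - 2615.382 = 45046.62 kJ/kg


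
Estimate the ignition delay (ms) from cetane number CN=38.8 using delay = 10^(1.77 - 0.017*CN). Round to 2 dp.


delay = 10^(1.77 - 0.017*CN)
Exponent = 1.77 - 0.017*38.8 = 1.1104
delay = 10^1.1104 = 12.89 ms


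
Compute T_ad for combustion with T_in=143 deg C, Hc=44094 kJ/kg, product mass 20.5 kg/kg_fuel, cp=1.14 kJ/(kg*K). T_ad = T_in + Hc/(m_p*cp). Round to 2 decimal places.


T_ad = T_in + Hc / (m_p * cp)
Denominator = 20.5 * 1.14 = 23.3700
Temperature rise = 44094 / 23.3700 = 1886.78 K
T_ad = 143 + 1886.78 = 2029.78 deg C


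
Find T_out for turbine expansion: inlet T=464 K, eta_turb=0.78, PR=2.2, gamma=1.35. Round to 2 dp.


T_out = T_in * (1 - eta * (1 - PR^(-(gamma-1)/gamma)))
Exponent = -(1.35-1)/1.35 = -0.25925926
PR^exp = 2.2^(-0.25925926) = 0.81512413
Factor = 1 - 0.78*(1 - 0.81512413) = 0.85579682
T_out = 464 * 0.85579682 = 397.09 K


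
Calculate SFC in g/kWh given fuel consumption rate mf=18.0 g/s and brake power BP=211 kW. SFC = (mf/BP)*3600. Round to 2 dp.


SFC = (mf / BP) * 3600
Rate = 18.0 / 211 = 0.085308 g/(s*kW)
SFC = 0.085308 * 3600 = 307.11 g/kWh


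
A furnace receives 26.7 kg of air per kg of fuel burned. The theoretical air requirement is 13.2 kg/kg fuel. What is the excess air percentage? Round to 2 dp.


Excess air = actual - stoichiometric = 26.7 - 13.2 = 13.50 kg/kg fuel
Excess air % = (excess / stoich) * 100 = (13.50 / 13.2) * 100 = 102.27%


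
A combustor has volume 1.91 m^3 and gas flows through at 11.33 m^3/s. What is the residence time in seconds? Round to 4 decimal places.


tau = V / Q_flow
tau = 1.91 / 11.33 = 0.1686 s


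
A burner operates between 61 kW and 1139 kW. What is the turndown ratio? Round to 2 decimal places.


TDR = Q_max / Q_min
TDR = 1139 / 61 = 18.67


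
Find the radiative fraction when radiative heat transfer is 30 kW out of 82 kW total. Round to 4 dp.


f_rad = Q_rad / Q_total
f_rad = 30 / 82 = 0.3659


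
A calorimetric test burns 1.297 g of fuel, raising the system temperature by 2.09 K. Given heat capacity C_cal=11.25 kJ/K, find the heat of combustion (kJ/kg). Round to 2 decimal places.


Hc = C_cal * delta_T / m_fuel
Q_released = 11.25 * 2.09 = 23.5125 kJ
m_fuel = 1.297 g = 1.297/1000 kg = 0.001297 kg
Hc = 23.5125 / 0.001297 = 18128.37 kJ/kg


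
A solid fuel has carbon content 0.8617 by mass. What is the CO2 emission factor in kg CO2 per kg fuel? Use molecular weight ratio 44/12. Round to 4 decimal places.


EF = C_frac * (M_CO2 / M_C)
EF = 0.8617 * (44/12)
EF = 0.8617 * 3.666667 = 3.1596 kg_CO2/kg_fuel


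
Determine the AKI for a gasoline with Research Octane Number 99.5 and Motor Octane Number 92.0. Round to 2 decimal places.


AKI = (RON + MON) / 2
AKI = (99.5 + 92.0) / 2
AKI = 191.5 / 2 = 95.75


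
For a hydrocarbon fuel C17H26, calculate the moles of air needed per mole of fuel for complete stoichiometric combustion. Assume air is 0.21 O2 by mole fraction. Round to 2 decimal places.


Balanced combustion: C17H26 + 23.5 O2 -> 17 CO2 + 13 H2O
O2 needed = C + H/4 = 17 + 26/4 = 23.50 moles
Air moles = O2 / 0.21 = 23.50 / 0.21 = 111.90 moles air


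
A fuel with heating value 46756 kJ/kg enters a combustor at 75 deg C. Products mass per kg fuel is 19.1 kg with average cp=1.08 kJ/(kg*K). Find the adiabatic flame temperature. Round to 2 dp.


T_ad = T_in + Hc / (m_p * cp)
Denominator = 19.1 * 1.08 = 20.6280
Temperature rise = 46756 / 20.6280 = 2266.63 K
T_ad = 75 + 2266.63 = 2341.63 deg C


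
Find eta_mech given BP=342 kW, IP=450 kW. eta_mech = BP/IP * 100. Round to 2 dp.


eta_mech = (BP / IP) * 100
Ratio = 342 / 450 = 0.7600
eta_mech = 0.7600 * 100 = 76.00%


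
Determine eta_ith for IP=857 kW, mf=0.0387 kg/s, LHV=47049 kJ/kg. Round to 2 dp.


eta_ith = (IP / (mf * LHV)) * 100
Denominator = 0.0387 * 47049 = 1820.7963 kW
eta_ith = (857 / 1820.7963) * 100 = 47.07%


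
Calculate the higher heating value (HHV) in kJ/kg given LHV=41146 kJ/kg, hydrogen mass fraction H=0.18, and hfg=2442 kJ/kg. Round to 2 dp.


HHV = LHV + hfg * 9 * H
Water addition = 2442 * 9 * 0.18 = 3956.040 kJ/kg
HHV = 41146 + 3956.040 = 45102.04 kJ/kg


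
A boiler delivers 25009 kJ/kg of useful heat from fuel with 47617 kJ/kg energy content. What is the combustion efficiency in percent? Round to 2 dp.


Efficiency = (Q_useful / Q_fuel) * 100
Efficiency = (25009 / 47617) * 100
Efficiency = 0.5252 * 100 = 52.52%


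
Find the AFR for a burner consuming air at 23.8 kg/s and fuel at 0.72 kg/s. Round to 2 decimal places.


AFR = m_air / m_fuel
AFR = 23.8 / 0.72 = 33.06


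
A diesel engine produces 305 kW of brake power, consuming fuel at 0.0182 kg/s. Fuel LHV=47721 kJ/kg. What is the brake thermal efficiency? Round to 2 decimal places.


eta_BTE = (BP / (mf * LHV)) * 100
Denominator = 0.0182 * 47721 = 868.5222 kW
eta_BTE = (305 / 868.5222) * 100 = 35.12%


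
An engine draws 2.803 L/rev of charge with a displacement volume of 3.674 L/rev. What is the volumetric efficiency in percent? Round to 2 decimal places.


eta_v = (V_actual / V_disp) * 100
Ratio = 2.803 / 3.674 = 0.7629
eta_v = 0.7629 * 100 = 76.29%


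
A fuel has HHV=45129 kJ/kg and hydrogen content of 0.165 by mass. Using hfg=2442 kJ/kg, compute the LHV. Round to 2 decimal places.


LHV = HHV - hfg * 9 * H
Water correction = 2442 * 9 * 0.165 = 3626.370 kJ/kg
LHV = 45129 - 3626.370 = 41502.63 kJ/kg


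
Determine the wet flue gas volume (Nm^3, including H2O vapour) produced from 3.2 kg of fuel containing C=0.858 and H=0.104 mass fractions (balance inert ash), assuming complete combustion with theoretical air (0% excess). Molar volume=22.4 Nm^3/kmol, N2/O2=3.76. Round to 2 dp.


Per kg fuel: CO2 = (C/12 kmol)*22.4 = (0.858/12)*22.4 = 1.60160 Nm^3
Per kg fuel: H2O = (H/2 kmol)*22.4 = (0.104/2)*22.4 = 1.16480 Nm^3
O2 needed per kg fuel = C/12 + H/4 = 0.858/12 + 0.104/4 = 0.09750000 kmol
Per kg fuel: N2 = O2*3.76*22.4 = 0.09750000*3.76*22.4 = 8.21184 Nm^3
Total per kg = 1.60160 + 1.16480 + 8.21184 = 10.97824 Nm^3
Total = 10.97824 * 3.2 = 35.13 Nm^3


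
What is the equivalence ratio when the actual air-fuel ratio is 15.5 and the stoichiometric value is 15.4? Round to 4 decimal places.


phi = AFR_stoich / AFR_actual
phi = 15.4 / 15.5 = 0.9935


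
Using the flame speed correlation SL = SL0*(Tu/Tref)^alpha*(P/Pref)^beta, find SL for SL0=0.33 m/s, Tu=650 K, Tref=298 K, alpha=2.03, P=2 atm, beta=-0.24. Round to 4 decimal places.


SL = SL0 * (Tu/Tref)^alpha * (P/Pref)^beta
T ratio = 650/298 = 2.18120805
(T ratio)^alpha = 2.18120805^2.03 = 4.870293
(P/Pref)^beta = 2^(-0.24) = 0.846745
SL = 0.33 * 4.870293 * 0.846745 = 1.3609 m/s


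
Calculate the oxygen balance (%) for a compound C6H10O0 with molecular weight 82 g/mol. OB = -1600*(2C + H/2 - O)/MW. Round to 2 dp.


OB = -1600 * (2C + H/2 - O) / MW
Inner = 2*6 + 10/2 - 0 = 17.00
OB = -1600 * 17.00 / 82 = -331.71%


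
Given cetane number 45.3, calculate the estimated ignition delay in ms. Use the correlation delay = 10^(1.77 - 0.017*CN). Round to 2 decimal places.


delay = 10^(1.77 - 0.017*CN)
Exponent = 1.77 - 0.017*45.3 = 0.9999
delay = 10^0.9999 = 10.00 ms


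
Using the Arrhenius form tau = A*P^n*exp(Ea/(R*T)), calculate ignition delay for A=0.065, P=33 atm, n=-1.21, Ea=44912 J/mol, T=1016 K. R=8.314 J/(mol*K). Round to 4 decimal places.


tau = A * P^n * exp(Ea/(R*T))
P^n = 33^(-1.21) = 0.01454113
Ea/(R*T) = 44912/(8.314*1016) = 5.316902
exp(Ea/(R*T)) = 203.751709
tau = 0.065 * 0.01454113 * 203.751709 = 0.1926 ms


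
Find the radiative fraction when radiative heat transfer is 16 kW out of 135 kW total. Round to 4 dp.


f_rad = Q_rad / Q_total
f_rad = 16 / 135 = 0.1185


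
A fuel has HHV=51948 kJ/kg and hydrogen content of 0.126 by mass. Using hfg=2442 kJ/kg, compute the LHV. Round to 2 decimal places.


LHV = HHV - hfg * 9 * H
Water correction = 2442 * 9 * 0.126 = 2769.228 kJ/kg
LHV = 51948 - 2769.228 = 49178.77 kJ/kg


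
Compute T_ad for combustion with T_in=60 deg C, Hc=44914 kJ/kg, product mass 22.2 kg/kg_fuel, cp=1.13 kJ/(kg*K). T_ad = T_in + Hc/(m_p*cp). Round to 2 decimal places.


T_ad = T_in + Hc / (m_p * cp)
Denominator = 22.2 * 1.13 = 25.0860
Temperature rise = 44914 / 25.0860 = 1790.40 K
T_ad = 60 + 1790.40 = 1850.40 deg C


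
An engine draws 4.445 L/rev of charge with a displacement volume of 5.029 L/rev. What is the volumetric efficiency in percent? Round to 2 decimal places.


eta_v = (V_actual / V_disp) * 100
Ratio = 4.445 / 5.029 = 0.8839
eta_v = 0.8839 * 100 = 88.39%


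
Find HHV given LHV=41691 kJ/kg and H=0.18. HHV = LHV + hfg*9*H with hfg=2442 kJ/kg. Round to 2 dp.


HHV = LHV + hfg * 9 * H
Water addition = 2442 * 9 * 0.18 = 3956.040 kJ/kg
HHV = 41691 + 3956.040 = 45647.04 kJ/kg


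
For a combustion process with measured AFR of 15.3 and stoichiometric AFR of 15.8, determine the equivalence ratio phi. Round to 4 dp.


phi = AFR_stoich / AFR_actual
phi = 15.8 / 15.3 = 1.0327


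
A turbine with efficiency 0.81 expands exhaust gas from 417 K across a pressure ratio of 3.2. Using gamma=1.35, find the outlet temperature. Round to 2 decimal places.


T_out = T_in * (1 - eta * (1 - PR^(-(gamma-1)/gamma)))
Exponent = -(1.35-1)/1.35 = -0.25925926
PR^exp = 3.2^(-0.25925926) = 0.73966521
Factor = 1 - 0.81*(1 - 0.73966521) = 0.78912882
T_out = 417 * 0.78912882 = 329.07 K


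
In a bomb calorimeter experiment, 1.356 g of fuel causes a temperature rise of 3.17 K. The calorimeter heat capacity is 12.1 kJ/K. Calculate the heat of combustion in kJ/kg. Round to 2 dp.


Hc = C_cal * delta_T / m_fuel
Q_released = 12.1 * 3.17 = 38.3570 kJ
m_fuel = 1.356 g = 1.356/1000 kg = 0.001356 kg
Hc = 38.3570 / 0.001356 = 28286.87 kJ/kg


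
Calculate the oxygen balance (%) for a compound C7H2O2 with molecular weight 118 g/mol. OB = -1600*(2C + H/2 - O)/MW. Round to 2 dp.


OB = -1600 * (2C + H/2 - O) / MW
Inner = 2*7 + 2/2 - 2 = 13.00
OB = -1600 * 13.00 / 118 = -176.27%


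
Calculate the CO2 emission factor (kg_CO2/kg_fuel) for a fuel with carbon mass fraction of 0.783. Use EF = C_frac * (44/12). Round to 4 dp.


EF = C_frac * (M_CO2 / M_C)
EF = 0.783 * (44/12)
EF = 0.783 * 3.666667 = 2.8710 kg_CO2/kg_fuel


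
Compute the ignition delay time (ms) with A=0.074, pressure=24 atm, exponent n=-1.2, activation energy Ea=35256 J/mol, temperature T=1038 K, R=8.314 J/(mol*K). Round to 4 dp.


tau = A * P^n * exp(Ea/(R*T))
P^n = 24^(-1.2) = 0.02206716
Ea/(R*T) = 35256/(8.314*1038) = 4.085316
exp(Ea/(R*T)) = 59.460729
tau = 0.074 * 0.02206716 * 59.460729 = 0.0971 ms


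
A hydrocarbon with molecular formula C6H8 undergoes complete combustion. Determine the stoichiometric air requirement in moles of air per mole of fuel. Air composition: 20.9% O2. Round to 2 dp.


Balanced combustion: C6H8 + 8 O2 -> 6 CO2 + 4 H2O
O2 needed = C + H/4 = 6 + 8/4 = 8.00 moles
Air moles = O2 / 0.209 = 8.00 / 0.209 = 38.28 moles air


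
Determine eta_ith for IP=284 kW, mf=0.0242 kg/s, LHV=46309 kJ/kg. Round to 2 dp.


eta_ith = (IP / (mf * LHV)) * 100
Denominator = 0.0242 * 46309 = 1120.6778 kW
eta_ith = (284 / 1120.6778) * 100 = 25.34%


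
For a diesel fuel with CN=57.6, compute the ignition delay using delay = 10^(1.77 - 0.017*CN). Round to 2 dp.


delay = 10^(1.77 - 0.017*CN)
Exponent = 1.77 - 0.017*57.6 = 0.7908
delay = 10^0.7908 = 6.18 ms


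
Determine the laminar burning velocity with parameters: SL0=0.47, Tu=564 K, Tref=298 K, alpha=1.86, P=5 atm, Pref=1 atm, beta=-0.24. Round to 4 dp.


SL = SL0 * (Tu/Tref)^alpha * (P/Pref)^beta
T ratio = 564/298 = 1.89261745
(T ratio)^alpha = 1.89261745^1.86 = 3.275947
(P/Pref)^beta = 5^(-0.24) = 0.679590
SL = 0.47 * 3.275947 * 0.679590 = 1.0464 m/s


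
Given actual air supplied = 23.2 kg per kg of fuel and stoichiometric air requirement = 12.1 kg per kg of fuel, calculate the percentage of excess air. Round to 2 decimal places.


Excess air = actual - stoichiometric = 23.2 - 12.1 = 11.10 kg/kg fuel
Excess air % = (excess / stoich) * 100 = (11.10 / 12.1) * 100 = 91.74%


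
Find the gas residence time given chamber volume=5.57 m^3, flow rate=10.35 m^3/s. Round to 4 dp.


tau = V / Q_flow
tau = 5.57 / 10.35 = 0.5382 s


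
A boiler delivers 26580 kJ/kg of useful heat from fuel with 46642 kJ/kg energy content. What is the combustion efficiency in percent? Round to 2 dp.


Efficiency = (Q_useful / Q_fuel) * 100
Efficiency = (26580 / 46642) * 100
Efficiency = 0.5699 * 100 = 56.99%


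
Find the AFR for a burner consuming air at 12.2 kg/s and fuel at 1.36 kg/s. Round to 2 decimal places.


AFR = m_air / m_fuel
AFR = 12.2 / 1.36 = 8.97


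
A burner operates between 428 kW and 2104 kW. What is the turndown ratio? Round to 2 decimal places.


TDR = Q_max / Q_min
TDR = 2104 / 428 = 4.92


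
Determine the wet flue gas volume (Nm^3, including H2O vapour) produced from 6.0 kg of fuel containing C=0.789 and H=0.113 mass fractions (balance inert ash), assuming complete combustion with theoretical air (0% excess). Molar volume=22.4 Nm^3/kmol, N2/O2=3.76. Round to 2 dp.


Per kg fuel: CO2 = (C/12 kmol)*22.4 = (0.789/12)*22.4 = 1.47280 Nm^3
Per kg fuel: H2O = (H/2 kmol)*22.4 = (0.113/2)*22.4 = 1.26560 Nm^3
O2 needed per kg fuel = C/12 + H/4 = 0.789/12 + 0.113/4 = 0.09400000 kmol
Per kg fuel: N2 = O2*3.76*22.4 = 0.09400000*3.76*22.4 = 7.91706 Nm^3
Total per kg = 1.47280 + 1.26560 + 7.91706 = 10.65546 Nm^3
Total = 10.65546 * 6.0 = 63.93 Nm^3


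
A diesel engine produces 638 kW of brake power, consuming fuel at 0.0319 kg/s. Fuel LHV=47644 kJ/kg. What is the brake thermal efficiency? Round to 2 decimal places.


eta_BTE = (BP / (mf * LHV)) * 100
Denominator = 0.0319 * 47644 = 1519.8436 kW
eta_BTE = (638 / 1519.8436) * 100 = 41.98%


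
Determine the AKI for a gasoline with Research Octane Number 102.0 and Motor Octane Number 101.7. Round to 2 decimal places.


AKI = (RON + MON) / 2
AKI = (102.0 + 101.7) / 2
AKI = 203.7 / 2 = 101.85


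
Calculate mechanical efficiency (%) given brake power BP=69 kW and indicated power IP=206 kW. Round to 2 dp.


eta_mech = (BP / IP) * 100
Ratio = 69 / 206 = 0.3350
eta_mech = 0.3350 * 100 = 33.50%


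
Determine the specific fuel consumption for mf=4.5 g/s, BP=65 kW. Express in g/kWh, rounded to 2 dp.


SFC = (mf / BP) * 3600
Rate = 4.5 / 65 = 0.069231 g/(s*kW)
SFC = 0.069231 * 3600 = 249.23 g/kWh


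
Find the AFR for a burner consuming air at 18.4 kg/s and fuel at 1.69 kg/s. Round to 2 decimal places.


AFR = m_air / m_fuel
AFR = 18.4 / 1.69 = 10.89


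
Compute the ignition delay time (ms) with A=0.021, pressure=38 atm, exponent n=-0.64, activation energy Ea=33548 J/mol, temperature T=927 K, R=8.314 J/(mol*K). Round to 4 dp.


tau = A * P^n * exp(Ea/(R*T))
P^n = 38^(-0.64) = 0.09748516
Ea/(R*T) = 33548/(8.314*927) = 4.352882
exp(Ea/(R*T)) = 77.702067
tau = 0.021 * 0.09748516 * 77.702067 = 0.1591 ms


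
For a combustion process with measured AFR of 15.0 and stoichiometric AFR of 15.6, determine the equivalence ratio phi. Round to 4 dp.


phi = AFR_stoich / AFR_actual
phi = 15.6 / 15.0 = 1.0400


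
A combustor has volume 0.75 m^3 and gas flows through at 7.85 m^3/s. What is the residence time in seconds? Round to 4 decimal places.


tau = V / Q_flow
tau = 0.75 / 7.85 = 0.0955 s


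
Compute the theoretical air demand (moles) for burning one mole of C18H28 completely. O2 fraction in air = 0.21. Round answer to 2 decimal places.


Balanced combustion: C18H28 + 25 O2 -> 18 CO2 + 14 H2O
O2 needed = C + H/4 = 18 + 28/4 = 25.00 moles
Air moles = O2 / 0.21 = 25.00 / 0.21 = 119.05 moles air


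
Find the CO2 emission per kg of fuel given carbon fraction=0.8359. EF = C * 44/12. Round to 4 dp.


EF = C_frac * (M_CO2 / M_C)
EF = 0.8359 * (44/12)
EF = 0.8359 * 3.666667 = 3.0650 kg_CO2/kg_fuel


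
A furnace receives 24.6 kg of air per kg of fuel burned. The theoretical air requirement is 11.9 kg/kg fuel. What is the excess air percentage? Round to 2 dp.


Excess air = actual - stoichiometric = 24.6 - 11.9 = 12.70 kg/kg fuel
Excess air % = (excess / stoich) * 100 = (12.70 / 11.9) * 100 = 106.72%


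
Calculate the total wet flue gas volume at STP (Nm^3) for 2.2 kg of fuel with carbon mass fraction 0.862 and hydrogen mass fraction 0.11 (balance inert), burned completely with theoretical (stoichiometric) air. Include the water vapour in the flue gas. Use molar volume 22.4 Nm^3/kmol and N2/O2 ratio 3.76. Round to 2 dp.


Per kg fuel: CO2 = (C/12 kmol)*22.4 = (0.862/12)*22.4 = 1.60907 Nm^3
Per kg fuel: H2O = (H/2 kmol)*22.4 = (0.11/2)*22.4 = 1.23200 Nm^3
O2 needed per kg fuel = C/12 + H/4 = 0.862/12 + 0.11/4 = 0.09933333 kmol
Per kg fuel: N2 = O2*3.76*22.4 = 0.09933333*3.76*22.4 = 8.36625 Nm^3
Total per kg = 1.60907 + 1.23200 + 8.36625 = 11.20732 Nm^3
Total = 11.20732 * 2.2 = 24.66 Nm^3


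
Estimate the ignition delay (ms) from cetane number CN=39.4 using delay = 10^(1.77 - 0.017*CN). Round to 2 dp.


delay = 10^(1.77 - 0.017*CN)
Exponent = 1.77 - 0.017*39.4 = 1.1002
delay = 10^1.1002 = 12.60 ms


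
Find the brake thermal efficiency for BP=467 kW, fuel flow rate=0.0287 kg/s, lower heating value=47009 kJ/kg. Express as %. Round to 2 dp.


eta_BTE = (BP / (mf * LHV)) * 100
Denominator = 0.0287 * 47009 = 1349.1583 kW
eta_BTE = (467 / 1349.1583) * 100 = 34.61%


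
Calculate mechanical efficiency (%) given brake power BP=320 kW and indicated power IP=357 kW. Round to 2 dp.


eta_mech = (BP / IP) * 100
Ratio = 320 / 357 = 0.8964
eta_mech = 0.8964 * 100 = 89.64%


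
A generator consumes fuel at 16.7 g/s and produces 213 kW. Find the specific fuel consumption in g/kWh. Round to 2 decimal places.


SFC = (mf / BP) * 3600
Rate = 16.7 / 213 = 0.078404 g/(s*kW)
SFC = 0.078404 * 3600 = 282.25 g/kWh


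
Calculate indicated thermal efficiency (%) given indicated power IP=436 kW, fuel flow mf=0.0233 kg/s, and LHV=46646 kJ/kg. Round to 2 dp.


eta_ith = (IP / (mf * LHV)) * 100
Denominator = 0.0233 * 46646 = 1086.8518 kW
eta_ith = (436 / 1086.8518) * 100 = 40.12%


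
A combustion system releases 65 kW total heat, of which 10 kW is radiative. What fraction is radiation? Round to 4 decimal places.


f_rad = Q_rad / Q_total
f_rad = 10 / 65 = 0.1538


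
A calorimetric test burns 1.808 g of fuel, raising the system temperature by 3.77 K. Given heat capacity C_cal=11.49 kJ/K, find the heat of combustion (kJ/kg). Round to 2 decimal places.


Hc = C_cal * delta_T / m_fuel
Q_released = 11.49 * 3.77 = 43.3173 kJ
m_fuel = 1.808 g = 1.808/1000 kg = 0.001808 kg
Hc = 43.3173 / 0.001808 = 23958.68 kJ/kg


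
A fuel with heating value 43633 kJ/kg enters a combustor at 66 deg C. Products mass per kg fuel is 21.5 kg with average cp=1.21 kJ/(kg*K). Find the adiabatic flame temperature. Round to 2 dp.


T_ad = T_in + Hc / (m_p * cp)
Denominator = 21.5 * 1.21 = 26.0150
Temperature rise = 43633 / 26.0150 = 1677.22 K
T_ad = 66 + 1677.22 = 1743.22 deg C


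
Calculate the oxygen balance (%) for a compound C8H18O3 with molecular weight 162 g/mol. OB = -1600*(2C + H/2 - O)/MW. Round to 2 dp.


OB = -1600 * (2C + H/2 - O) / MW
Inner = 2*8 + 18/2 - 3 = 22.00
OB = -1600 * 22.00 / 162 = -217.28%


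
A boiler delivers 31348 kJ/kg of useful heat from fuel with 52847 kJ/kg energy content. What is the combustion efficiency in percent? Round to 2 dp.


Efficiency = (Q_useful / Q_fuel) * 100
Efficiency = (31348 / 52847) * 100
Efficiency = 0.5932 * 100 = 59.32%


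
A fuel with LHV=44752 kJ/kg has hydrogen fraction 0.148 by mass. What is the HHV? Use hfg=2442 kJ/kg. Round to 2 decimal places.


HHV = LHV + hfg * 9 * H
Water addition = 2442 * 9 * 0.148 = 3252.744 kJ/kg
HHV = 44752 + 3252.744 = 48004.74 kJ/kg


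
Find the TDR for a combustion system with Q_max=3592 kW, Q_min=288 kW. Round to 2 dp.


TDR = Q_max / Q_min
TDR = 3592 / 288 = 12.47


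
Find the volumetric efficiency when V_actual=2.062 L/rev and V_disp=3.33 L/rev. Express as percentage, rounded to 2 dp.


eta_v = (V_actual / V_disp) * 100
Ratio = 2.062 / 3.33 = 0.6192
eta_v = 0.6192 * 100 = 61.92%


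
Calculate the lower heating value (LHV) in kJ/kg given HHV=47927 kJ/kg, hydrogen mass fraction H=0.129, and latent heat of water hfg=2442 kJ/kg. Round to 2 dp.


LHV = HHV - hfg * 9 * H
Water correction = 2442 * 9 * 0.129 = 2835.162 kJ/kg
LHV = 47927 - 2835.162 = 45091.84 kJ/kg


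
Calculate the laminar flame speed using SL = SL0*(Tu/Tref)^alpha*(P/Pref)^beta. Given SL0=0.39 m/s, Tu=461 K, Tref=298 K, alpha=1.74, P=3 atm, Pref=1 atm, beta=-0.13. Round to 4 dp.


SL = SL0 * (Tu/Tref)^alpha * (P/Pref)^beta
T ratio = 461/298 = 1.54697987
(T ratio)^alpha = 1.54697987^1.74 = 2.136502
(P/Pref)^beta = 3^(-0.13) = 0.866910
SL = 0.39 * 2.136502 * 0.866910 = 0.7223 m/s


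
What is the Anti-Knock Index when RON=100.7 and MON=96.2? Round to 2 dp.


AKI = (RON + MON) / 2
AKI = (100.7 + 96.2) / 2
AKI = 196.9 / 2 = 98.45


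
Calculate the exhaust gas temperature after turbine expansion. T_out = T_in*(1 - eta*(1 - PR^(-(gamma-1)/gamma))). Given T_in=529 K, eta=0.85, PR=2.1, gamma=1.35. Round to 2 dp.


T_out = T_in * (1 - eta * (1 - PR^(-(gamma-1)/gamma)))
Exponent = -(1.35-1)/1.35 = -0.25925926
PR^exp = 2.1^(-0.25925926) = 0.82501466
Factor = 1 - 0.85*(1 - 0.82501466) = 0.85126246
T_out = 529 * 0.85126246 = 450.32 K


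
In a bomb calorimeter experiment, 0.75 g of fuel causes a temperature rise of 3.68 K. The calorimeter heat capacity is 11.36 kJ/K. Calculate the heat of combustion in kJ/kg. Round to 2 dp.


Hc = C_cal * delta_T / m_fuel
Q_released = 11.36 * 3.68 = 41.8048 kJ
m_fuel = 0.75 g = 0.75/1000 kg = 0.000750 kg
Hc = 41.8048 / 0.000750 = 55739.73 kJ/kg


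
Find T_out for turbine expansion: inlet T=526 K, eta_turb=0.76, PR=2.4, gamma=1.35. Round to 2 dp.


T_out = T_in * (1 - eta * (1 - PR^(-(gamma-1)/gamma)))
Exponent = -(1.35-1)/1.35 = -0.25925926
PR^exp = 2.4^(-0.25925926) = 0.79694200
Factor = 1 - 0.76*(1 - 0.79694200) = 0.84567592
T_out = 526 * 0.84567592 = 444.83 K


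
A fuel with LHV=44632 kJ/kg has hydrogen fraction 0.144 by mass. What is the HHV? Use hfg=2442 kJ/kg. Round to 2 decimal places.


HHV = LHV + hfg * 9 * H
Water addition = 2442 * 9 * 0.144 = 3164.832 kJ/kg
HHV = 44632 + 3164.832 = 47796.83 kJ/kg


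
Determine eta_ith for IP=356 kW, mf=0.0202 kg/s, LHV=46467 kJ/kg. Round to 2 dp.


eta_ith = (IP / (mf * LHV)) * 100
Denominator = 0.0202 * 46467 = 938.6334 kW
eta_ith = (356 / 938.6334) * 100 = 37.93%


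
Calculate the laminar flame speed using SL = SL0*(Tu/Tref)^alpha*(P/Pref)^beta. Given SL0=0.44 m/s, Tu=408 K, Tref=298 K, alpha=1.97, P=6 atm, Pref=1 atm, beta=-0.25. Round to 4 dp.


SL = SL0 * (Tu/Tref)^alpha * (P/Pref)^beta
T ratio = 408/298 = 1.36912752
(T ratio)^alpha = 1.36912752^1.97 = 1.856926
(P/Pref)^beta = 6^(-0.25) = 0.638943
SL = 0.44 * 1.856926 * 0.638943 = 0.5220 m/s


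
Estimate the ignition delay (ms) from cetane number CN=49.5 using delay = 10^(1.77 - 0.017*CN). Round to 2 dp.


delay = 10^(1.77 - 0.017*CN)
Exponent = 1.77 - 0.017*49.5 = 0.9285
delay = 10^0.9285 = 8.48 ms


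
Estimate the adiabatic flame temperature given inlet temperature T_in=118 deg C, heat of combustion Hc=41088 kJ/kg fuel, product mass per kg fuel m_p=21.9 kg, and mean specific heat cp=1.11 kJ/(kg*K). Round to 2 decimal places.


T_ad = T_in + Hc / (m_p * cp)
Denominator = 21.9 * 1.11 = 24.3090
Temperature rise = 41088 / 24.3090 = 1690.24 K
T_ad = 118 + 1690.24 = 1808.24 deg C


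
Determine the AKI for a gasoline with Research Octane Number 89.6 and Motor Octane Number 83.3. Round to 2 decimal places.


AKI = (RON + MON) / 2
AKI = (89.6 + 83.3) / 2
AKI = 172.9 / 2 = 86.45


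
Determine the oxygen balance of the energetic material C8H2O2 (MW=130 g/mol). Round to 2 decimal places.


OB = -1600 * (2C + H/2 - O) / MW
Inner = 2*8 + 2/2 - 2 = 15.00
OB = -1600 * 15.00 / 130 = -184.62%


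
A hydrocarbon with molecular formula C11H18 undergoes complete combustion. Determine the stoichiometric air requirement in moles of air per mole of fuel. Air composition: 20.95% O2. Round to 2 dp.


Balanced combustion: C11H18 + 15.5 O2 -> 11 CO2 + 9 H2O
O2 needed = C + H/4 = 11 + 18/4 = 15.50 moles
Air moles = O2 / 0.2095 = 15.50 / 0.2095 = 73.99 moles air


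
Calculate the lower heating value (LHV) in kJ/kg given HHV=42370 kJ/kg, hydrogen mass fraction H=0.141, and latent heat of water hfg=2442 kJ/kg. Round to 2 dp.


LHV = HHV - hfg * 9 * H
Water correction = 2442 * 9 * 0.141 = 3098.898 kJ/kg
LHV = 42370 - 3098.898 = 39271.10 kJ/kg


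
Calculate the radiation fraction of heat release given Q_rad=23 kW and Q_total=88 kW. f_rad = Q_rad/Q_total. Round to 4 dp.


f_rad = Q_rad / Q_total
f_rad = 23 / 88 = 0.2614


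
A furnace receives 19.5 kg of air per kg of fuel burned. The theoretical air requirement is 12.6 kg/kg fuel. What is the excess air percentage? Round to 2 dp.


Excess air = actual - stoichiometric = 19.5 - 12.6 = 6.90 kg/kg fuel
Excess air % = (excess / stoich) * 100 = (6.90 / 12.6) * 100 = 54.76%


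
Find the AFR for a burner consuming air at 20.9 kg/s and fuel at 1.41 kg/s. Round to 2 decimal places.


AFR = m_air / m_fuel
AFR = 20.9 / 1.41 = 14.82


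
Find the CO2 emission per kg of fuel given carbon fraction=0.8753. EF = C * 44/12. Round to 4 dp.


EF = C_frac * (M_CO2 / M_C)
EF = 0.8753 * (44/12)
EF = 0.8753 * 3.666667 = 3.2094 kg_CO2/kg_fuel


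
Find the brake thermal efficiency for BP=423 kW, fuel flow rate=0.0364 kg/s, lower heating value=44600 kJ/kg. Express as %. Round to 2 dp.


eta_BTE = (BP / (mf * LHV)) * 100
Denominator = 0.0364 * 44600 = 1623.4400 kW
eta_BTE = (423 / 1623.4400) * 100 = 26.06%


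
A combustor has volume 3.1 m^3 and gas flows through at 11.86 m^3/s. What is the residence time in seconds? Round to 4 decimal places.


tau = V / Q_flow
tau = 3.1 / 11.86 = 0.2614 s


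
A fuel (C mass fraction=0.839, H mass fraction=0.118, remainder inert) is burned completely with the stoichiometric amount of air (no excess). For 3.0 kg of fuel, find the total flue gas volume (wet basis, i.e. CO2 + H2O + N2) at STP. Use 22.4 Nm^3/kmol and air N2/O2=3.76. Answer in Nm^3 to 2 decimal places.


Per kg fuel: CO2 = (C/12 kmol)*22.4 = (0.839/12)*22.4 = 1.56613 Nm^3
Per kg fuel: H2O = (H/2 kmol)*22.4 = (0.118/2)*22.4 = 1.32160 Nm^3
O2 needed per kg fuel = C/12 + H/4 = 0.839/12 + 0.118/4 = 0.09941667 kmol
Per kg fuel: N2 = O2*3.76*22.4 = 0.09941667*3.76*22.4 = 8.37327 Nm^3
Total per kg = 1.56613 + 1.32160 + 8.37327 = 11.26100 Nm^3
Total = 11.26100 * 3.0 = 33.78 Nm^3


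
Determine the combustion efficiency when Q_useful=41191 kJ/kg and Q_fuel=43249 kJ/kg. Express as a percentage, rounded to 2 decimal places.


Efficiency = (Q_useful / Q_fuel) * 100
Efficiency = (41191 / 43249) * 100
Efficiency = 0.9524 * 100 = 95.24%


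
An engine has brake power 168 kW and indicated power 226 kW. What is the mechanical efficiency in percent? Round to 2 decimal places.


eta_mech = (BP / IP) * 100
Ratio = 168 / 226 = 0.7434
eta_mech = 0.7434 * 100 = 74.34%


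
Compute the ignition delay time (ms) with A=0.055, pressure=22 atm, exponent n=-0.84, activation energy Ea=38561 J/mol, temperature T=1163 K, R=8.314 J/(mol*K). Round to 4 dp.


tau = A * P^n * exp(Ea/(R*T))
P^n = 22^(-0.84) = 0.07453581
Ea/(R*T) = 38561/(8.314*1163) = 3.988031
exp(Ea/(R*T)) = 53.948574
tau = 0.055 * 0.07453581 * 53.948574 = 0.2212 ms


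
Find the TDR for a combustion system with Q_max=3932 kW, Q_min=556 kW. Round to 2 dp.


TDR = Q_max / Q_min
TDR = 3932 / 556 = 7.07


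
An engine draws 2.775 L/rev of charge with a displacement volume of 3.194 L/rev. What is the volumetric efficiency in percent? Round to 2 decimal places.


eta_v = (V_actual / V_disp) * 100
Ratio = 2.775 / 3.194 = 0.8688
eta_v = 0.8688 * 100 = 86.88%


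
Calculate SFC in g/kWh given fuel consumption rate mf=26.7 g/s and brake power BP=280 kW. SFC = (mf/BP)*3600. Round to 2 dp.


SFC = (mf / BP) * 3600
Rate = 26.7 / 280 = 0.095357 g/(s*kW)
SFC = 0.095357 * 3600 = 343.29 g/kWh


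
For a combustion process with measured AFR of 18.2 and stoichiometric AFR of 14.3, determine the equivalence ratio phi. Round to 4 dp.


phi = AFR_stoich / AFR_actual
phi = 14.3 / 18.2 = 0.7857


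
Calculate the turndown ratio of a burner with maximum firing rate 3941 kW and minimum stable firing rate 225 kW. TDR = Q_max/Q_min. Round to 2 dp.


TDR = Q_max / Q_min
TDR = 3941 / 225 = 17.52


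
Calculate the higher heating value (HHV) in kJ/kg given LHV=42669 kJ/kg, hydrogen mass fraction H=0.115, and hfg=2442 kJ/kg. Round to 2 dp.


HHV = LHV + hfg * 9 * H
Water addition = 2442 * 9 * 0.115 = 2527.470 kJ/kg
HHV = 42669 + 2527.470 = 45196.47 kJ/kg


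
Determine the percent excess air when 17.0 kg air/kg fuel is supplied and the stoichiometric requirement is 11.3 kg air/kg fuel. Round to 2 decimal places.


Excess air = actual - stoichiometric = 17.0 - 11.3 = 5.70 kg/kg fuel
Excess air % = (excess / stoich) * 100 = (5.70 / 11.3) * 100 = 50.44%


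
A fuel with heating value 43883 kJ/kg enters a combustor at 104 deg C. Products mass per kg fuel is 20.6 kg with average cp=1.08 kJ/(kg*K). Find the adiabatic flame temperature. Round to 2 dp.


T_ad = T_in + Hc / (m_p * cp)
Denominator = 20.6 * 1.08 = 22.2480
Temperature rise = 43883 / 22.2480 = 1972.45 K
T_ad = 104 + 1972.45 = 2076.45 deg C


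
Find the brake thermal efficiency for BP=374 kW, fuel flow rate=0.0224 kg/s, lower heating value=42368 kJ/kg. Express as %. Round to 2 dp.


eta_BTE = (BP / (mf * LHV)) * 100
Denominator = 0.0224 * 42368 = 949.0432 kW
eta_BTE = (374 / 949.0432) * 100 = 39.41%


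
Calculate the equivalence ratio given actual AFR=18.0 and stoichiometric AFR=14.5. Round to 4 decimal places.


phi = AFR_stoich / AFR_actual
phi = 14.5 / 18.0 = 0.8056


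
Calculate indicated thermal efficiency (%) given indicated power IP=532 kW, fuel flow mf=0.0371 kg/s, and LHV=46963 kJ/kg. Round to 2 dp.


eta_ith = (IP / (mf * LHV)) * 100
Denominator = 0.0371 * 46963 = 1742.3273 kW
eta_ith = (532 / 1742.3273) * 100 = 30.53%


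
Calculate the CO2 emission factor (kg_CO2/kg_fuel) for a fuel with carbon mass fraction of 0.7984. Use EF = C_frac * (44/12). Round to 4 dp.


EF = C_frac * (M_CO2 / M_C)
EF = 0.7984 * (44/12)
EF = 0.7984 * 3.666667 = 2.9275 kg_CO2/kg_fuel
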